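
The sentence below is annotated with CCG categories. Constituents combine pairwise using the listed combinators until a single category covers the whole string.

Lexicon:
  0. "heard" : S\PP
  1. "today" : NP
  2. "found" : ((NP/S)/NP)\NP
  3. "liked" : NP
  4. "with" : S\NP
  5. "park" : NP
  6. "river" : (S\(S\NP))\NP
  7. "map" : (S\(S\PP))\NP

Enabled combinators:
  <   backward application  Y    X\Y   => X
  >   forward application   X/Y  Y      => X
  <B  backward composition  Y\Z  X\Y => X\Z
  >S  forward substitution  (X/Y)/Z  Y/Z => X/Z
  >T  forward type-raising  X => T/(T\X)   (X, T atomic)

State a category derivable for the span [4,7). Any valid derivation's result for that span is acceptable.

[0,8] S   <
  [0,1] "heard" : S\PP
  [1,8] S\(S\PP)   <
    [1,7] NP   >
      [1,4] NP/S   >
        [1,3] (NP/S)/NP   <
          [1,2] "today" : NP
          [2,3] "found" : ((NP/S)/NP)\NP
        [3,4] "liked" : NP
      [4,7] S   <
        [4,5] "with" : S\NP
        [5,7] S\(S\NP)   <
          [5,6] "park" : NP
          [6,7] "river" : (S\(S\NP))\NP
    [7,8] "map" : (S\(S\PP))\NP

S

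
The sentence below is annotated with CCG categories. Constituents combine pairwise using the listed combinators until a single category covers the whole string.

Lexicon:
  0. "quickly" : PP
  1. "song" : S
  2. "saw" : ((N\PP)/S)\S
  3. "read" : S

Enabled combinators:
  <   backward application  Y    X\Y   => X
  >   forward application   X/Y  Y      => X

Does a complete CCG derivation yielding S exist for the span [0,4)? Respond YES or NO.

NO

PP S ((N\PP)/S)\S S
CKY chart[0,4] = {N}; S ∉ chart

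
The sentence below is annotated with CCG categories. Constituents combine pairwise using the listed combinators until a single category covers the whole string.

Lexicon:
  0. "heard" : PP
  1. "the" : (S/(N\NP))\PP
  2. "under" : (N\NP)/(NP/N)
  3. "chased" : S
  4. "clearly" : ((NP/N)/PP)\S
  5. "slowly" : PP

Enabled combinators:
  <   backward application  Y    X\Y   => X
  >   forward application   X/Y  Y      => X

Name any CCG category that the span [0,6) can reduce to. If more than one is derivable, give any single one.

[0,6] S   >
  [0,2] S/(N\NP)   <
    [0,1] "heard" : PP
    [1,2] "the" : (S/(N\NP))\PP
  [2,6] N\NP   >
    [2,3] "under" : (N\NP)/(NP/N)
    [3,6] NP/N   >
      [3,5] (NP/N)/PP   <
        [3,4] "chased" : S
        [4,5] "clearly" : ((NP/N)/PP)\S
      [5,6] "slowly" : PP

S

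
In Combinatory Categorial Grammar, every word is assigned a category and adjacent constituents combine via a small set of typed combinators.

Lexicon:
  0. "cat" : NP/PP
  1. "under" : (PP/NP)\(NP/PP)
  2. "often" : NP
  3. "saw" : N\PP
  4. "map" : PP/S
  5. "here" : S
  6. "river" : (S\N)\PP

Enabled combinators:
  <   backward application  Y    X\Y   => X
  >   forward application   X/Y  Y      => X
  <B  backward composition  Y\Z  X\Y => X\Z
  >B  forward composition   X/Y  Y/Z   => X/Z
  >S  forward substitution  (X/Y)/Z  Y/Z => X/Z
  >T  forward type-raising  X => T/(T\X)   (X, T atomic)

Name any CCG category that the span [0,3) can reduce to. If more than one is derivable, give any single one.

[0,7] S   <
  [0,3] PP   >
    [0,2] PP/NP   <
      [0,1] "cat" : NP/PP
      [1,2] "under" : (PP/NP)\(NP/PP)
    [2,3] "often" : NP
  [3,7] S\PP   <B
    [3,4] "saw" : N\PP
    [4,7] S\N   <
      [4,6] PP   >
        [4,5] "map" : PP/S
        [5,6] "here" : S
      [6,7] "river" : (S\N)\PP

PP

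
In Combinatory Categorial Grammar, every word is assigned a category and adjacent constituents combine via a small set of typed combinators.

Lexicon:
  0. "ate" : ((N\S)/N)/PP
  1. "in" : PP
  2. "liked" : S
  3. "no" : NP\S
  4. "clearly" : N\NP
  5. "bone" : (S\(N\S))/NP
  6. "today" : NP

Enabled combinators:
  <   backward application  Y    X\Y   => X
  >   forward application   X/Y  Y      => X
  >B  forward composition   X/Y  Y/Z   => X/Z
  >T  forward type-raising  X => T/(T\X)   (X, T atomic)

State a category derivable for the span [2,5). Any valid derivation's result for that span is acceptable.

N

[0,7] S   <
  [0,5] N\S   >
    [0,2] (N\S)/N   >
      [0,1] "ate" : ((N\S)/N)/PP
      [1,2] "in" : PP
    [2,5] N   <
      [2,4] NP   <
        [2,3] "liked" : S
        [3,4] "no" : NP\S
      [4,5] "clearly" : N\NP
  [5,7] S\(N\S)   >
    [5,6] "bone" : (S\(N\S))/NP
    [6,7] "today" : NP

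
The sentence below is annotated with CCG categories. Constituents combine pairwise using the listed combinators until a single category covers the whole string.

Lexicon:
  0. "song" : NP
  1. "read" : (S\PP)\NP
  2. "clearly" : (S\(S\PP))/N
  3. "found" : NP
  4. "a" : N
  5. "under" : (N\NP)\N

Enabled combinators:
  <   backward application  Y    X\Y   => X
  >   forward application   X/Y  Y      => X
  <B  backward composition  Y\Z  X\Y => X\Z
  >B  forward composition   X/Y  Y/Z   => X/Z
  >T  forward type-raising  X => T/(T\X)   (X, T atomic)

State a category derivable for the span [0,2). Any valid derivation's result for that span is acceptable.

[0,6] S   <
  [0,2] S\PP   <
    [0,1] "song" : NP
    [1,2] "read" : (S\PP)\NP
  [2,6] S\(S\PP)   >
    [2,3] "clearly" : (S\(S\PP))/N
    [3,6] N   <
      [3,4] "found" : NP
      [4,6] N\NP   <
        [4,5] "a" : N
        [5,6] "under" : (N\NP)\N

S\PP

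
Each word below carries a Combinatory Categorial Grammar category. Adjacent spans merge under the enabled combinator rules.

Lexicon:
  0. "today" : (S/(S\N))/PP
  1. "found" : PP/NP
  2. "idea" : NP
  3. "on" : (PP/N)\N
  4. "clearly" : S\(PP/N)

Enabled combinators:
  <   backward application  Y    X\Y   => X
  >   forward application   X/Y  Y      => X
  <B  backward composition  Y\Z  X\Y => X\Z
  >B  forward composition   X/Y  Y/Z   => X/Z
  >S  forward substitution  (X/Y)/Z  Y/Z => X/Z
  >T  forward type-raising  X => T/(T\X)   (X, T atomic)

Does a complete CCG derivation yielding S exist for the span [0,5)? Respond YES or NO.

[0,5] S   >
  [0,3] S/(S\N)   >
    [0,1] "today" : (S/(S\N))/PP
    [1,3] PP   >
      [1,2] "found" : PP/NP
      [2,3] "idea" : NP
  [3,5] S\N   <B
    [3,4] "on" : (PP/N)\N
    [4,5] "clearly" : S\(PP/N)

YES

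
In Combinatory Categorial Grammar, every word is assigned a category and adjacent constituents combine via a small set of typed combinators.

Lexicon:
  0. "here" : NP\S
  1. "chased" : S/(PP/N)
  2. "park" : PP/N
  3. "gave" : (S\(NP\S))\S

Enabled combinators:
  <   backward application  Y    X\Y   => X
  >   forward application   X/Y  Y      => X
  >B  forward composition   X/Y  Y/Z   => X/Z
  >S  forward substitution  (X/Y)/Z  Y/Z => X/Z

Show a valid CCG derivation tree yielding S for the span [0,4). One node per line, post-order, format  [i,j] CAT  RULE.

[0,1] NP\S  lex  "here"
[1,2] S/(PP/N)  lex  "chased"
[2,3] PP/N  lex  "park"
[1,3] S  >  k=2
[3,4] (S\(NP\S))\S  lex  "gave"
[1,4] S\(NP\S)  <  k=3
[0,4] S  <  k=1

[0,4] S   <
  [0,1] "here" : NP\S
  [1,4] S\(NP\S)   <
    [1,3] S   >
      [1,2] "chased" : S/(PP/N)
      [2,3] "park" : PP/N
    [3,4] "gave" : (S\(NP\S))\S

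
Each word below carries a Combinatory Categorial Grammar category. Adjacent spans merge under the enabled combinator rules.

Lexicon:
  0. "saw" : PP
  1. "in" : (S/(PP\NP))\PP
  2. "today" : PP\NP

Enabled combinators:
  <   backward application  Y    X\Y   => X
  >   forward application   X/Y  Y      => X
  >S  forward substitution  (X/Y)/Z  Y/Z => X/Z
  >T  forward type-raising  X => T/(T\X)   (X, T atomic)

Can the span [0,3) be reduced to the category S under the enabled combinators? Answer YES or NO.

[0,3] S   >
  [0,2] S/(PP\NP)   <
    [0,1] "saw" : PP
    [1,2] "in" : (S/(PP\NP))\PP
  [2,3] "today" : PP\NP

YES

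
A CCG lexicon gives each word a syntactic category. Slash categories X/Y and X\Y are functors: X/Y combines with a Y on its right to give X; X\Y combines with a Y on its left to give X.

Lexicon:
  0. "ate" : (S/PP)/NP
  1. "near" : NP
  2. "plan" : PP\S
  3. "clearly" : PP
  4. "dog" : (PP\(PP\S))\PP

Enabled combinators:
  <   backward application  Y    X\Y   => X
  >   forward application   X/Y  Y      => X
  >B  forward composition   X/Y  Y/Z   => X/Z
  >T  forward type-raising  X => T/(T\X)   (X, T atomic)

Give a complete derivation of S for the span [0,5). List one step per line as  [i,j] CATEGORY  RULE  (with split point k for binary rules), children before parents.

[0,5] S   >
  [0,2] S/PP   >
    [0,1] "ate" : (S/PP)/NP
    [1,2] "near" : NP
  [2,5] PP   <
    [2,3] "plan" : PP\S
    [3,5] PP\(PP\S)   <
      [3,4] "clearly" : PP
      [4,5] "dog" : (PP\(PP\S))\PP

[0,1] (S/PP)/NP  lex  "ate"
[1,2] NP  lex  "near"
[0,2] S/PP  >  k=1
[2,3] PP\S  lex  "plan"
[3,4] PP  lex  "clearly"
[4,5] (PP\(PP\S))\PP  lex  "dog"
[3,5] PP\(PP\S)  <  k=4
[2,5] PP  <  k=3
[0,5] S  >  k=2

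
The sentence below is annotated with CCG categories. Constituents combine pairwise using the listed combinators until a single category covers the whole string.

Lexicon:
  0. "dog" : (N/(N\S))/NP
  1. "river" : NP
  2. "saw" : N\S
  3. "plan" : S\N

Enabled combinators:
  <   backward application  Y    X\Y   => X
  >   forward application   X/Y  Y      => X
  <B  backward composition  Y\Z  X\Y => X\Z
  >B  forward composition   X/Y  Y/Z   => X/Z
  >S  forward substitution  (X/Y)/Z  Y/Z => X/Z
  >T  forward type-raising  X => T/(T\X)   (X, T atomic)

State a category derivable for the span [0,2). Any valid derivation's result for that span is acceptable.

[0,4] S   <
  [0,3] N   >
    [0,2] N/(N\S)   >
      [0,1] "dog" : (N/(N\S))/NP
      [1,2] "river" : NP
    [2,3] "saw" : N\S
  [3,4] "plan" : S\N

N/(N\S)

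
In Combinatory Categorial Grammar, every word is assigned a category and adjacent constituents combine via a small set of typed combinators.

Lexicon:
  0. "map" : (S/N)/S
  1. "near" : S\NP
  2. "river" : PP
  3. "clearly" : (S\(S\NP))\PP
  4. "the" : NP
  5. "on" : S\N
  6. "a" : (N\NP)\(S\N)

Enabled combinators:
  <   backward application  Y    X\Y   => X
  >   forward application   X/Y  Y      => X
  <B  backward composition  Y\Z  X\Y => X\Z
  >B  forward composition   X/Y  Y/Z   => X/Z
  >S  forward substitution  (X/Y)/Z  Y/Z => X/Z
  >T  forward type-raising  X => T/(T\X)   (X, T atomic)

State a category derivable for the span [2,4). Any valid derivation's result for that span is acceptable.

[0,7] S   >
  [0,4] S/N   >
    [0,1] "map" : (S/N)/S
    [1,4] S   <
      [1,2] "near" : S\NP
      [2,4] S\(S\NP)   <
        [2,3] "river" : PP
        [3,4] "clearly" : (S\(S\NP))\PP
  [4,7] N   >
    [4,5] N/(N\NP)   >T
      [4,5] "the" : NP
    [5,7] N\NP   <
      [5,6] "on" : S\N
      [6,7] "a" : (N\NP)\(S\N)

S\(S\NP)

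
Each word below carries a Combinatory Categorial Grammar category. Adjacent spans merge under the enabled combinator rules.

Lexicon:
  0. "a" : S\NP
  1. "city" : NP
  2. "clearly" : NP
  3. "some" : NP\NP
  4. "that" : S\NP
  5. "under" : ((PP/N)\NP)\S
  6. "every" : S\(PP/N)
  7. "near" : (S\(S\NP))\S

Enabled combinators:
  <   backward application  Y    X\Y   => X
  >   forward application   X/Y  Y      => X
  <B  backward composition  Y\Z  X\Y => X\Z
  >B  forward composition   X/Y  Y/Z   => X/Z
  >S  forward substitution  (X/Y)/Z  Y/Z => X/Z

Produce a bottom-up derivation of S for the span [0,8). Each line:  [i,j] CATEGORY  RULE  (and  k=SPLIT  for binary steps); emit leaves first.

[0,1] S\NP  lex  "a"
[1,2] NP  lex  "city"
[2,3] NP  lex  "clearly"
[3,4] NP\NP  lex  "some"
[4,5] S\NP  lex  "that"
[3,5] S\NP  <B  k=4
[2,5] S  <  k=3
[5,6] ((PP/N)\NP)\S  lex  "under"
[2,6] (PP/N)\NP  <  k=5
[6,7] S\(PP/N)  lex  "every"
[2,7] S\NP  <B  k=6
[1,7] S  <  k=2
[7,8] (S\(S\NP))\S  lex  "near"
[1,8] S\(S\NP)  <  k=7
[0,8] S  <  k=1

[0,8] S   <
  [0,1] "a" : S\NP
  [1,8] S\(S\NP)   <
    [1,7] S   <
      [1,2] "city" : NP
      [2,7] S\NP   <B
        [2,6] (PP/N)\NP   <
          [2,5] S   <
            [2,3] "clearly" : NP
            [3,5] S\NP   <B
              [3,4] "some" : NP\NP
              [4,5] "that" : S\NP
          [5,6] "under" : ((PP/N)\NP)\S
        [6,7] "every" : S\(PP/N)
    [7,8] "near" : (S\(S\NP))\S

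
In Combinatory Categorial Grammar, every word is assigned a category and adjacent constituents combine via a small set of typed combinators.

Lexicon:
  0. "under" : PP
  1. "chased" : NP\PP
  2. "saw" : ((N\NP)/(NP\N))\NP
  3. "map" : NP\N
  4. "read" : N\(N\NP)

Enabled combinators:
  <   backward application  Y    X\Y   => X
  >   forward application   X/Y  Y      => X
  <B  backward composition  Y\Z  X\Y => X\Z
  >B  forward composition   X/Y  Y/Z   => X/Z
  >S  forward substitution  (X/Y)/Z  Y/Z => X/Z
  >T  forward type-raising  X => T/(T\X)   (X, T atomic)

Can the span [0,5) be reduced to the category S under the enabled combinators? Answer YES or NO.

NO

PP NP\PP ((N\NP)/(NP\N))\NP NP\N N\(N\NP)
CKY chart[0,5] = {N, N/(N\N), NP/(NP\N), PP/(PP\N), S/(S\N)}; S ∉ chart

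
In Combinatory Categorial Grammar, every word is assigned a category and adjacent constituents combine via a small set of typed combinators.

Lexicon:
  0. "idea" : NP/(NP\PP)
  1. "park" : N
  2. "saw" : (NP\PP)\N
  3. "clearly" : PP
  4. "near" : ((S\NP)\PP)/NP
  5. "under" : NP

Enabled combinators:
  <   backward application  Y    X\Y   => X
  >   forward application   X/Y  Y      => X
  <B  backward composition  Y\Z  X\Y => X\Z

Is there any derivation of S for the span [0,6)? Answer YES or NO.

[0,6] S   <
  [0,3] NP   >
    [0,1] "idea" : NP/(NP\PP)
    [1,3] NP\PP   <
      [1,2] "park" : N
      [2,3] "saw" : (NP\PP)\N
  [3,6] S\NP   <
    [3,4] "clearly" : PP
    [4,6] (S\NP)\PP   >
      [4,5] "near" : ((S\NP)\PP)/NP
      [5,6] "under" : NP

YES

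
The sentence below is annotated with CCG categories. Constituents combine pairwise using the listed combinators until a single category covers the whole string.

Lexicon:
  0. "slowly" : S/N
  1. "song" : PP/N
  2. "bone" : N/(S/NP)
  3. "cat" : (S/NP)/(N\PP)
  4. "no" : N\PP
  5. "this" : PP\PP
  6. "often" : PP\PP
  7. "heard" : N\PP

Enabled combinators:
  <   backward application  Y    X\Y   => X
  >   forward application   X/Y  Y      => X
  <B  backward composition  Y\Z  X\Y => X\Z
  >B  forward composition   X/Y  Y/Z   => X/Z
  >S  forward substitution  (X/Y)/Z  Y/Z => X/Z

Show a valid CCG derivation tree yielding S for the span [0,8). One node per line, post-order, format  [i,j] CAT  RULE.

[0,8] S   >
  [0,1] "slowly" : S/N
  [1,8] N   <
    [1,5] PP   >
      [1,2] "song" : PP/N
      [2,5] N   >
        [2,3] "bone" : N/(S/NP)
        [3,5] S/NP   >
          [3,4] "cat" : (S/NP)/(N\PP)
          [4,5] "no" : N\PP
    [5,8] N\PP   <B
      [5,6] "this" : PP\PP
      [6,8] N\PP   <B
        [6,7] "often" : PP\PP
        [7,8] "heard" : N\PP

[0,1] S/N  lex  "slowly"
[1,2] PP/N  lex  "song"
[2,3] N/(S/NP)  lex  "bone"
[3,4] (S/NP)/(N\PP)  lex  "cat"
[4,5] N\PP  lex  "no"
[3,5] S/NP  >  k=4
[2,5] N  >  k=3
[1,5] PP  >  k=2
[5,6] PP\PP  lex  "this"
[6,7] PP\PP  lex  "often"
[7,8] N\PP  lex  "heard"
[6,8] N\PP  <B  k=7
[5,8] N\PP  <B  k=6
[1,8] N  <  k=5
[0,8] S  >  k=1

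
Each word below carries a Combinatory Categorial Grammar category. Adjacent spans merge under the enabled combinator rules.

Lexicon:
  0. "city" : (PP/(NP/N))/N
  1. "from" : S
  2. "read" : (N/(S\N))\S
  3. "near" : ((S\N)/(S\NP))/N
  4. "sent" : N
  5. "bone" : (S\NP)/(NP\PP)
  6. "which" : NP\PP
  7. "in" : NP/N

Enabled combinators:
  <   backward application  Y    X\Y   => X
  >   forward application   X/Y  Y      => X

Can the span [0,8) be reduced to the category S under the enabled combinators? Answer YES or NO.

(PP/(NP/N))/N S (N/(S\N))\S ((S\N)/(S\NP))/N N (S\NP)/(NP\PP) NP\PP NP/N
CKY chart[0,8] = {PP}; S ∉ chart

NO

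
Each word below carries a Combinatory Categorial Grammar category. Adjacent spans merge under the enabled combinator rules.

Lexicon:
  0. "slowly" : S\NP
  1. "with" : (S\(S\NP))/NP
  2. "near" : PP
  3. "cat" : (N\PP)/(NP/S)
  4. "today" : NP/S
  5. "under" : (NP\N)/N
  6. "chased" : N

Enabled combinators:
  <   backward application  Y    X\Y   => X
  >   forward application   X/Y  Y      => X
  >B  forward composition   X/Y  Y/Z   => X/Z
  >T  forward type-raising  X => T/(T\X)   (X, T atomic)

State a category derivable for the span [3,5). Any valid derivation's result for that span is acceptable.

[0,7] S   <
  [0,1] "slowly" : S\NP
  [1,7] S\(S\NP)   >
    [1,2] "with" : (S\(S\NP))/NP
    [2,7] NP   <
      [2,5] N   <
        [2,3] "near" : PP
        [3,5] N\PP   >
          [3,4] "cat" : (N\PP)/(NP/S)
          [4,5] "today" : NP/S
      [5,7] NP\N   >
        [5,6] "under" : (NP\N)/N
        [6,7] "chased" : N

N\PP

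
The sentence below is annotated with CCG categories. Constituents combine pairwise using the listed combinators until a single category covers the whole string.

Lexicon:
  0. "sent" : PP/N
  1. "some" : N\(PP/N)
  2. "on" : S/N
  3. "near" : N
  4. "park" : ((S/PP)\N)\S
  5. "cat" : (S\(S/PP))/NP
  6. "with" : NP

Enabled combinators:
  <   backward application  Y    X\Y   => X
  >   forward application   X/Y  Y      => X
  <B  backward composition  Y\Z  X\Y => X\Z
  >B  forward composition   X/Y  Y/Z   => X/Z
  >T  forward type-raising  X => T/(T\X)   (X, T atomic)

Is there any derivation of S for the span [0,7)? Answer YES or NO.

YES

[0,7] S   <
  [0,5] S/PP   <
    [0,2] N   <
      [0,1] "sent" : PP/N
      [1,2] "some" : N\(PP/N)
    [2,5] (S/PP)\N   <
      [2,4] S   >
        [2,3] "on" : S/N
        [3,4] "near" : N
      [4,5] "park" : ((S/PP)\N)\S
  [5,7] S\(S/PP)   >
    [5,6] "cat" : (S\(S/PP))/NP
    [6,7] "with" : NP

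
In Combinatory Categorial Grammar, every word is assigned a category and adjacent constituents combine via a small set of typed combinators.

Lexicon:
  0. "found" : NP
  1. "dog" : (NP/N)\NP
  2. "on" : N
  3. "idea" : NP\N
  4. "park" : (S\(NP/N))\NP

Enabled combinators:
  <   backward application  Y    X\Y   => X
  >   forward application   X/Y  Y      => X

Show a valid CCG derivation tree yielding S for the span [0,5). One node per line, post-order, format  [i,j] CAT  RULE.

[0,1] NP  lex  "found"
[1,2] (NP/N)\NP  lex  "dog"
[0,2] NP/N  <  k=1
[2,3] N  lex  "on"
[3,4] NP\N  lex  "idea"
[2,4] NP  <  k=3
[4,5] (S\(NP/N))\NP  lex  "park"
[2,5] S\(NP/N)  <  k=4
[0,5] S  <  k=2

[0,5] S   <
  [0,2] NP/N   <
    [0,1] "found" : NP
    [1,2] "dog" : (NP/N)\NP
  [2,5] S\(NP/N)   <
    [2,4] NP   <
      [2,3] "on" : N
      [3,4] "idea" : NP\N
    [4,5] "park" : (S\(NP/N))\NP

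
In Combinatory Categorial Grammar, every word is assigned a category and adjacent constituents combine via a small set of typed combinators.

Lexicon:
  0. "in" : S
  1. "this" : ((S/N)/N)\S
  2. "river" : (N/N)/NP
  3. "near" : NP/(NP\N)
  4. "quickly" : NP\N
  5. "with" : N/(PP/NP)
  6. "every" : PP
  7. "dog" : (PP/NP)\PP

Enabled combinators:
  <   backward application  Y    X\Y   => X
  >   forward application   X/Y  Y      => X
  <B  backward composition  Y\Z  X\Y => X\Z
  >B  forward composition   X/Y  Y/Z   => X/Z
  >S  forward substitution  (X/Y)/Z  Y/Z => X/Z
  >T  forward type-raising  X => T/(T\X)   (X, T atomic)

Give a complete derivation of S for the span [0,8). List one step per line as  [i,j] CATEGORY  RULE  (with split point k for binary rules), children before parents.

[0,8] S   >
  [0,5] S/N   >S
    [0,2] (S/N)/N   <
      [0,1] "in" : S
      [1,2] "this" : ((S/N)/N)\S
    [2,5] N/N   >
      [2,3] "river" : (N/N)/NP
      [3,5] NP   >
        [3,4] "near" : NP/(NP\N)
        [4,5] "quickly" : NP\N
  [5,8] N   >
    [5,6] "with" : N/(PP/NP)
    [6,8] PP/NP   <
      [6,7] "every" : PP
      [7,8] "dog" : (PP/NP)\PP

[0,1] S  lex  "in"
[1,2] ((S/N)/N)\S  lex  "this"
[0,2] (S/N)/N  <  k=1
[2,3] (N/N)/NP  lex  "river"
[3,4] NP/(NP\N)  lex  "near"
[4,5] NP\N  lex  "quickly"
[3,5] NP  >  k=4
[2,5] N/N  >  k=3
[0,5] S/N  >S  k=2
[5,6] N/(PP/NP)  lex  "with"
[6,7] PP  lex  "every"
[7,8] (PP/NP)\PP  lex  "dog"
[6,8] PP/NP  <  k=7
[5,8] N  >  k=6
[0,8] S  >  k=5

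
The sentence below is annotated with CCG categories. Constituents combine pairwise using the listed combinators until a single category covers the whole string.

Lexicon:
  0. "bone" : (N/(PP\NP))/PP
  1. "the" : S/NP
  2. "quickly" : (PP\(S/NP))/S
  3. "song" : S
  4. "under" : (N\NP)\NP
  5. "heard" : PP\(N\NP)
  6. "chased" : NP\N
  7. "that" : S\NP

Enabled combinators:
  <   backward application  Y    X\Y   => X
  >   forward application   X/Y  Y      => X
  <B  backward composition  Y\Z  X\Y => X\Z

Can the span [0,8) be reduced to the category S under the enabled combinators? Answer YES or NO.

[0,8] S   <
  [0,6] N   >
    [0,4] N/(PP\NP)   >
      [0,1] "bone" : (N/(PP\NP))/PP
      [1,4] PP   <
        [1,2] "the" : S/NP
        [2,4] PP\(S/NP)   >
          [2,3] "quickly" : (PP\(S/NP))/S
          [3,4] "song" : S
    [4,6] PP\NP   <B
      [4,5] "under" : (N\NP)\NP
      [5,6] "heard" : PP\(N\NP)
  [6,8] S\N   <B
    [6,7] "chased" : NP\N
    [7,8] "that" : S\NP

YES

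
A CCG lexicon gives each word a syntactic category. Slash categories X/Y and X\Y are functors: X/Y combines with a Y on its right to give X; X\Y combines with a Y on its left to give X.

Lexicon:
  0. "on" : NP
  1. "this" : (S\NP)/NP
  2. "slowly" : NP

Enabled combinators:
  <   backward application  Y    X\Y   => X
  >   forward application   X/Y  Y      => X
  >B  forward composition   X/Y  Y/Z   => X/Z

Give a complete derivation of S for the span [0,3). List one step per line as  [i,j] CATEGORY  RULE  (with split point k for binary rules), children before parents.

[0,1] NP  lex  "on"
[1,2] (S\NP)/NP  lex  "this"
[2,3] NP  lex  "slowly"
[1,3] S\NP  >  k=2
[0,3] S  <  k=1

[0,3] S   <
  [0,1] "on" : NP
  [1,3] S\NP   >
    [1,2] "this" : (S\NP)/NP
    [2,3] "slowly" : NP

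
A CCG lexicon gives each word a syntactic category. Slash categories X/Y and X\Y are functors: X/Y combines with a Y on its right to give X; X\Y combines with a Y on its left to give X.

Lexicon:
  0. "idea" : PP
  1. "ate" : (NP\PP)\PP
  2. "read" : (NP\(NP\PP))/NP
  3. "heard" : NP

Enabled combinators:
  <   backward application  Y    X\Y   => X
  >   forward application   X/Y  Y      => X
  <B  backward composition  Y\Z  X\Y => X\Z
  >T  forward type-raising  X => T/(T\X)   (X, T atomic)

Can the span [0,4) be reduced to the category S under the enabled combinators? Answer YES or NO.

PP (NP\PP)\PP (NP\(NP\PP))/NP NP
CKY chart[0,4] = {N/(N\NP), NP, NP/(NP\NP), PP/(PP\NP), S/(S\NP)}; S ∉ chart

NO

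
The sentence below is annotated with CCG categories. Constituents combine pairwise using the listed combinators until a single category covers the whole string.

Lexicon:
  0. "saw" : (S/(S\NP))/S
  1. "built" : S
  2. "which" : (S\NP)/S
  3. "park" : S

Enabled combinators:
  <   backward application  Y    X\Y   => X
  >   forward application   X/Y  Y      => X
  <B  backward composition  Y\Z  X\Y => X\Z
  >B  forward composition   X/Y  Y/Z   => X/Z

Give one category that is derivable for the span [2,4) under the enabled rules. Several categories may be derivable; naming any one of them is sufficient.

S\NP

[0,4] S   >
  [0,2] S/(S\NP)   >
    [0,1] "saw" : (S/(S\NP))/S
    [1,2] "built" : S
  [2,4] S\NP   >
    [2,3] "which" : (S\NP)/S
    [3,4] "park" : S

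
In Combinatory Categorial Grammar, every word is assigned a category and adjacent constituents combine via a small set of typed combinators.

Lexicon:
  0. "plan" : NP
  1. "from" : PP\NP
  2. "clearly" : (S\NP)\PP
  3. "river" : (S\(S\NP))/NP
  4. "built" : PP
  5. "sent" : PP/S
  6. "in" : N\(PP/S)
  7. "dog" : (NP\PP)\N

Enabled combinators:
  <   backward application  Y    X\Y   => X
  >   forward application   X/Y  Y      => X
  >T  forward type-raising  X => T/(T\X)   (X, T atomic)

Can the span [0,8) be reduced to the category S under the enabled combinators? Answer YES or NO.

YES

[0,8] S   <
  [0,3] S\NP   <
    [0,2] PP   >
      [0,1] PP/(PP\NP)   >T
        [0,1] "plan" : NP
      [1,2] "from" : PP\NP
    [2,3] "clearly" : (S\NP)\PP
  [3,8] S\(S\NP)   >
    [3,4] "river" : (S\(S\NP))/NP
    [4,8] NP   >
      [4,5] NP/(NP\PP)   >T
        [4,5] "built" : PP
      [5,8] NP\PP   <
        [5,7] N   <
          [5,6] "sent" : PP/S
          [6,7] "in" : N\(PP/S)
        [7,8] "dog" : (NP\PP)\N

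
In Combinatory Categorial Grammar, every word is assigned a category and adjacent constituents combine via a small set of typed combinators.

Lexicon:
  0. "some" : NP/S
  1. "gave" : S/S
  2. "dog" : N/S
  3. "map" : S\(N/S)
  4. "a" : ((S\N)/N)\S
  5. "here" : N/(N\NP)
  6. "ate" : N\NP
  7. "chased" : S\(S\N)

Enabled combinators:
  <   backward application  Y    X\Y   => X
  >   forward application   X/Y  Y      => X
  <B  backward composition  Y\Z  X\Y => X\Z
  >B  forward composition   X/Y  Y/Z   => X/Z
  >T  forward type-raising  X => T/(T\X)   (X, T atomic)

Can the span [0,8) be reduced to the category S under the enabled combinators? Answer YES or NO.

NP/S S/S N/S S\(N/S) ((S\N)/N)\S N/(N\NP) N\NP S\(S\N)
CKY chart[0,8] = {N/(N\NP), NP, NP/(NP\NP), NP/(S\S), PP/(PP\NP), S/(S\NP)}; S ∉ chart

NO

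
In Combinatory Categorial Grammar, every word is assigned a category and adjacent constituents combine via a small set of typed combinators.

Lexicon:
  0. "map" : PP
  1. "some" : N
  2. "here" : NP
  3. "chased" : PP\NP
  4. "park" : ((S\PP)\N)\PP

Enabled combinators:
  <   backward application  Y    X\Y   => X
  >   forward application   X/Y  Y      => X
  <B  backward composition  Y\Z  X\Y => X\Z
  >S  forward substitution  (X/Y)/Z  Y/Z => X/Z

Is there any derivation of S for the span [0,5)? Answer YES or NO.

YES

[0,5] S   <
  [0,1] "map" : PP
  [1,5] S\PP   <
    [1,2] "some" : N
    [2,5] (S\PP)\N   <
      [2,4] PP   <
        [2,3] "here" : NP
        [3,4] "chased" : PP\NP
      [4,5] "park" : ((S\PP)\N)\PP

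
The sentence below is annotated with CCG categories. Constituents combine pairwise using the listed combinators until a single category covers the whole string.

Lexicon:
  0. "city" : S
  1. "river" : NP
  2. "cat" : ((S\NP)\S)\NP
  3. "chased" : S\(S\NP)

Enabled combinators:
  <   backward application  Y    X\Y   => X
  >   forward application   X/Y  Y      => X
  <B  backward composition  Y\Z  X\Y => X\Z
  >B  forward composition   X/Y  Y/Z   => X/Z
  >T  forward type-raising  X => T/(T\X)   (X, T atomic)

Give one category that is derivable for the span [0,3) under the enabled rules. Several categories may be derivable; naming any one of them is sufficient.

S\NP

[0,4] S   <
  [0,3] S\NP   <
    [0,1] "city" : S
    [1,3] (S\NP)\S   <
      [1,2] "river" : NP
      [2,3] "cat" : ((S\NP)\S)\NP
  [3,4] "chased" : S\(S\NP)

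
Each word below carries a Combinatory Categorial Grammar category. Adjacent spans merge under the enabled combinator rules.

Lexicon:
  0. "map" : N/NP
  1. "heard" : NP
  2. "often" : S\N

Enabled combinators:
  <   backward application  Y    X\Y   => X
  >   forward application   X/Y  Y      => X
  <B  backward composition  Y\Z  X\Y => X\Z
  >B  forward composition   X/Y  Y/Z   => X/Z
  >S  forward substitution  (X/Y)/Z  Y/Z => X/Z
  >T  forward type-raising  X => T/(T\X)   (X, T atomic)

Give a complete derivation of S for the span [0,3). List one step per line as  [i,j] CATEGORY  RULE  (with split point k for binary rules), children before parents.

[0,3] S   <
  [0,2] N   >
    [0,1] "map" : N/NP
    [1,2] "heard" : NP
  [2,3] "often" : S\N

[0,1] N/NP  lex  "map"
[1,2] NP  lex  "heard"
[0,2] N  >  k=1
[2,3] S\N  lex  "often"
[0,3] S  <  k=2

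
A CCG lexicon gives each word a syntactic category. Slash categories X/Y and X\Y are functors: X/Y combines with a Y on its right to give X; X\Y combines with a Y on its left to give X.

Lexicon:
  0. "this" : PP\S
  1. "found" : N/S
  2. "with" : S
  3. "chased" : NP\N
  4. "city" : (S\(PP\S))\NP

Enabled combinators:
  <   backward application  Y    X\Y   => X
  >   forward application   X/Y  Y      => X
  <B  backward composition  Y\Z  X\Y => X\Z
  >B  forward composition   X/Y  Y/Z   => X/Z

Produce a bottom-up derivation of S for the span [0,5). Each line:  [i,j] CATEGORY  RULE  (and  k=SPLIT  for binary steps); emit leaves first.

[0,1] PP\S  lex  "this"
[1,2] N/S  lex  "found"
[2,3] S  lex  "with"
[1,3] N  >  k=2
[3,4] NP\N  lex  "chased"
[1,4] NP  <  k=3
[4,5] (S\(PP\S))\NP  lex  "city"
[1,5] S\(PP\S)  <  k=4
[0,5] S  <  k=1

[0,5] S   <
  [0,1] "this" : PP\S
  [1,5] S\(PP\S)   <
    [1,4] NP   <
      [1,3] N   >
        [1,2] "found" : N/S
        [2,3] "with" : S
      [3,4] "chased" : NP\N
    [4,5] "city" : (S\(PP\S))\NP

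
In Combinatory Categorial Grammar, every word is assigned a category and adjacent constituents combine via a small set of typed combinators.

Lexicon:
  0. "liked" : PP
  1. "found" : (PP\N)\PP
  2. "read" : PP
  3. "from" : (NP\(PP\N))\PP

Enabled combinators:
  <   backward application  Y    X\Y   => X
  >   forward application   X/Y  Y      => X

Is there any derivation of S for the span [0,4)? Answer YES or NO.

PP (PP\N)\PP PP (NP\(PP\N))\PP
CKY chart[0,4] = {NP}; S ∉ chart

NO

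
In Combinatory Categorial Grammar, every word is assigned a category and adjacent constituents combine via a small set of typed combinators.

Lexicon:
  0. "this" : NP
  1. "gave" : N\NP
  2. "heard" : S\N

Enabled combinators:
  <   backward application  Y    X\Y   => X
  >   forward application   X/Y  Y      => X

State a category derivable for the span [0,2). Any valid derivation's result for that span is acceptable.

N

[0,3] S   <
  [0,2] N   <
    [0,1] "this" : NP
    [1,2] "gave" : N\NP
  [2,3] "heard" : S\N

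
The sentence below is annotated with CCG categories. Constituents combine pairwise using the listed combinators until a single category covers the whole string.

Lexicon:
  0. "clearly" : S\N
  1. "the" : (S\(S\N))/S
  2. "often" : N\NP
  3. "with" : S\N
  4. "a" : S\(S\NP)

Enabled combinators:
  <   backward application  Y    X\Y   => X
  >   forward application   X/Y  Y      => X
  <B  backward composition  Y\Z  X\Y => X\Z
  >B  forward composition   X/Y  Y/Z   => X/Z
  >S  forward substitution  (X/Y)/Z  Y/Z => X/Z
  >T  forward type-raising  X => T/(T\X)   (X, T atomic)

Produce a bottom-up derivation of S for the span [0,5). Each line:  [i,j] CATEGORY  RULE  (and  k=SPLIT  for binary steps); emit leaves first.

[0,1] S\N  lex  "clearly"
[1,2] (S\(S\N))/S  lex  "the"
[2,3] N\NP  lex  "often"
[3,4] S\N  lex  "with"
[2,4] S\NP  <B  k=3
[4,5] S\(S\NP)  lex  "a"
[2,5] S  <  k=4
[1,5] S\(S\N)  >  k=2
[0,5] S  <  k=1

[0,5] S   <
  [0,1] "clearly" : S\N
  [1,5] S\(S\N)   >
    [1,2] "the" : (S\(S\N))/S
    [2,5] S   <
      [2,4] S\NP   <B
        [2,3] "often" : N\NP
        [3,4] "with" : S\N
      [4,5] "a" : S\(S\NP)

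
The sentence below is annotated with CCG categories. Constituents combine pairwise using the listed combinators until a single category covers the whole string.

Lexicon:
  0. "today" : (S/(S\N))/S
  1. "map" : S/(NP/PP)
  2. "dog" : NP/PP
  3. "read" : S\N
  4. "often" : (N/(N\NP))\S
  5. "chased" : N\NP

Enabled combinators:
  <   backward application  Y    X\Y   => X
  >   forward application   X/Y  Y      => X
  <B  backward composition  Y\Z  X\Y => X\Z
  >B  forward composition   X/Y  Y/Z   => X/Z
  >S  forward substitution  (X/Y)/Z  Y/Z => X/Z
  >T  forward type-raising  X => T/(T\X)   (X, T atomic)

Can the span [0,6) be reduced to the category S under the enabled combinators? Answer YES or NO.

NO

(S/(S\N))/S S/(NP/PP) NP/PP S\N (N/(N\NP))\S N\NP
CKY chart[0,6] = {N, N/(N\N), NP/(NP\N), PP/(PP\N), S/(S\N)}; S ∉ chart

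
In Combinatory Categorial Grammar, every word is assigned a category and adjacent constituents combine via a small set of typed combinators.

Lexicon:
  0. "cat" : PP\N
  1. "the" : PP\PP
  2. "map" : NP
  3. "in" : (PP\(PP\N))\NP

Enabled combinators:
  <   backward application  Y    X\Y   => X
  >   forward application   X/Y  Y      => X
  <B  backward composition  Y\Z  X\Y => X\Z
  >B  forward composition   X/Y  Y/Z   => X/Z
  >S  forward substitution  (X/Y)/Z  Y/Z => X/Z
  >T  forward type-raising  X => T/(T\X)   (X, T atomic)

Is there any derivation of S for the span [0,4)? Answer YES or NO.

PP\N PP\PP NP (PP\(PP\N))\NP
CKY chart[0,4] = {N/(N\PP), NP/(NP\PP), PP, PP/(PP\PP), S/(S\PP)}; S ∉ chart

NO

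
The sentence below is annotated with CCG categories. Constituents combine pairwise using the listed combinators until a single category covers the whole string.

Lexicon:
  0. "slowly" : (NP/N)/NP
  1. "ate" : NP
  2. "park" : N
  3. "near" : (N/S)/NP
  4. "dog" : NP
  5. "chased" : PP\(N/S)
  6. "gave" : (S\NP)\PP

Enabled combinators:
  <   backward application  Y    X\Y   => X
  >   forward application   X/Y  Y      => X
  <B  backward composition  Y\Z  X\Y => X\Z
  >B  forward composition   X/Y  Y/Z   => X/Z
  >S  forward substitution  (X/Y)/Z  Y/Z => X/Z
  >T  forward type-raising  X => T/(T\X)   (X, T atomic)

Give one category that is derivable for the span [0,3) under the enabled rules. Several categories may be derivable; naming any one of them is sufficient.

NP

[0,7] S   <
  [0,3] NP   >
    [0,2] NP/N   >
      [0,1] "slowly" : (NP/N)/NP
      [1,2] "ate" : NP
    [2,3] "park" : N
  [3,7] S\NP   <
    [3,6] PP   <
      [3,5] N/S   >
        [3,4] "near" : (N/S)/NP
        [4,5] "dog" : NP
      [5,6] "chased" : PP\(N/S)
    [6,7] "gave" : (S\NP)\PP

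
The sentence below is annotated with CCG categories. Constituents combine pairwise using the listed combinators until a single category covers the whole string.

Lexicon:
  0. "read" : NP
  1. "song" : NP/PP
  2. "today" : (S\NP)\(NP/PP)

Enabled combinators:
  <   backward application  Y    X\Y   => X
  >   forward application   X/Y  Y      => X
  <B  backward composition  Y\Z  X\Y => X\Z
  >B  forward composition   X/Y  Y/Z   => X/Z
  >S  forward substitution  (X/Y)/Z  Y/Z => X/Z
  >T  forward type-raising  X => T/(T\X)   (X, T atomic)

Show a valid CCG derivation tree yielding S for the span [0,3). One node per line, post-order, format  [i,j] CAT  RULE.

[0,1] NP  lex  "read"
[1,2] NP/PP  lex  "song"
[2,3] (S\NP)\(NP/PP)  lex  "today"
[1,3] S\NP  <  k=2
[0,3] S  <  k=1

[0,3] S   <
  [0,1] "read" : NP
  [1,3] S\NP   <
    [1,2] "song" : NP/PP
    [2,3] "today" : (S\NP)\(NP/PP)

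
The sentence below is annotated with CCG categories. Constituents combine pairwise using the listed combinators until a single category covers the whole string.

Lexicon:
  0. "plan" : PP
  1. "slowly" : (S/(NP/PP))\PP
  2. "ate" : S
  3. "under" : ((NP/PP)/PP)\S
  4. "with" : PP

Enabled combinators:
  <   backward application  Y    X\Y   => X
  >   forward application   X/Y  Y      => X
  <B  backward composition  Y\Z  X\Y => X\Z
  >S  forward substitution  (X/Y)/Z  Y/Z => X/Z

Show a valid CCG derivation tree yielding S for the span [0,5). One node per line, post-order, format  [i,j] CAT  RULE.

[0,1] PP  lex  "plan"
[1,2] (S/(NP/PP))\PP  lex  "slowly"
[0,2] S/(NP/PP)  <  k=1
[2,3] S  lex  "ate"
[3,4] ((NP/PP)/PP)\S  lex  "under"
[2,4] (NP/PP)/PP  <  k=3
[4,5] PP  lex  "with"
[2,5] NP/PP  >  k=4
[0,5] S  >  k=2

[0,5] S   >
  [0,2] S/(NP/PP)   <
    [0,1] "plan" : PP
    [1,2] "slowly" : (S/(NP/PP))\PP
  [2,5] NP/PP   >
    [2,4] (NP/PP)/PP   <
      [2,3] "ate" : S
      [3,4] "under" : ((NP/PP)/PP)\S
    [4,5] "with" : PP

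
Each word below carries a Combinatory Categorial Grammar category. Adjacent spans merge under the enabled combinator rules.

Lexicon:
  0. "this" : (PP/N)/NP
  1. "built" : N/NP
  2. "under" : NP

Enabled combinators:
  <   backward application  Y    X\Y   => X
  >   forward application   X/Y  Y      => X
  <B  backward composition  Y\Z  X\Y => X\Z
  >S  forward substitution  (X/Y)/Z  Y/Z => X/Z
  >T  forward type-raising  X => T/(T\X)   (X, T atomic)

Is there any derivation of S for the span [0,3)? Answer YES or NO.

(PP/N)/NP N/NP NP
CKY chart[0,3] = {N/(N\PP), NP/(NP\PP), PP, PP/(PP\PP), S/(S\PP)}; S ∉ chart

NO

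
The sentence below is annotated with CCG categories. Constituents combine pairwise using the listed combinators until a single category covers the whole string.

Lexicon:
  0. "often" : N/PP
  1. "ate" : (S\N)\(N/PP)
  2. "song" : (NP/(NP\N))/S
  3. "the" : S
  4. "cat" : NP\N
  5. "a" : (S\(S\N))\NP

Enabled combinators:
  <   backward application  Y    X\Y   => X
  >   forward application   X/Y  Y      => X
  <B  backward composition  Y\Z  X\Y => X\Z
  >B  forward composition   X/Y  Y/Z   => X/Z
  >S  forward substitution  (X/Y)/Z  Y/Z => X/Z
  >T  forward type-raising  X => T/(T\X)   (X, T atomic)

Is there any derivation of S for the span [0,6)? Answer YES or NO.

YES

[0,6] S   <
  [0,2] S\N   <
    [0,1] "often" : N/PP
    [1,2] "ate" : (S\N)\(N/PP)
  [2,6] S\(S\N)   <
    [2,5] NP   >
      [2,4] NP/(NP\N)   >
        [2,3] "song" : (NP/(NP\N))/S
        [3,4] "the" : S
      [4,5] "cat" : NP\N
    [5,6] "a" : (S\(S\N))\NP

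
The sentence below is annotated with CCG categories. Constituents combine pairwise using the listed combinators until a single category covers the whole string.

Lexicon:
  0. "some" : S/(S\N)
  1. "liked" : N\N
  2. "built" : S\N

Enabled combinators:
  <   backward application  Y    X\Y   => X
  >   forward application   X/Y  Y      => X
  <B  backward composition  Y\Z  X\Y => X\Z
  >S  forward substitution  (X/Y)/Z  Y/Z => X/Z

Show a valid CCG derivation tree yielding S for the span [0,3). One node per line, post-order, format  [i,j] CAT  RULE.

[0,3] S   >
  [0,1] "some" : S/(S\N)
  [1,3] S\N   <B
    [1,2] "liked" : N\N
    [2,3] "built" : S\N

[0,1] S/(S\N)  lex  "some"
[1,2] N\N  lex  "liked"
[2,3] S\N  lex  "built"
[1,3] S\N  <B  k=2
[0,3] S  >  k=1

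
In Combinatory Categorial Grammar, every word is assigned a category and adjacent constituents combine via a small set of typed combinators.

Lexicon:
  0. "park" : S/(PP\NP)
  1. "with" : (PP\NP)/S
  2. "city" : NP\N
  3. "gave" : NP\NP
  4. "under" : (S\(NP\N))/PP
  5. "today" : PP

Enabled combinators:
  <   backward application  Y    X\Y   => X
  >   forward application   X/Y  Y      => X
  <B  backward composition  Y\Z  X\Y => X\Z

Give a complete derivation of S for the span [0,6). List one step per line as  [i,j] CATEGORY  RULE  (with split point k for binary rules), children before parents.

[0,1] S/(PP\NP)  lex  "park"
[1,2] (PP\NP)/S  lex  "with"
[2,3] NP\N  lex  "city"
[3,4] NP\NP  lex  "gave"
[2,4] NP\N  <B  k=3
[4,5] (S\(NP\N))/PP  lex  "under"
[5,6] PP  lex  "today"
[4,6] S\(NP\N)  >  k=5
[2,6] S  <  k=4
[1,6] PP\NP  >  k=2
[0,6] S  >  k=1

[0,6] S   >
  [0,1] "park" : S/(PP\NP)
  [1,6] PP\NP   >
    [1,2] "with" : (PP\NP)/S
    [2,6] S   <
      [2,4] NP\N   <B
        [2,3] "city" : NP\N
        [3,4] "gave" : NP\NP
      [4,6] S\(NP\N)   >
        [4,5] "under" : (S\(NP\N))/PP
        [5,6] "today" : PP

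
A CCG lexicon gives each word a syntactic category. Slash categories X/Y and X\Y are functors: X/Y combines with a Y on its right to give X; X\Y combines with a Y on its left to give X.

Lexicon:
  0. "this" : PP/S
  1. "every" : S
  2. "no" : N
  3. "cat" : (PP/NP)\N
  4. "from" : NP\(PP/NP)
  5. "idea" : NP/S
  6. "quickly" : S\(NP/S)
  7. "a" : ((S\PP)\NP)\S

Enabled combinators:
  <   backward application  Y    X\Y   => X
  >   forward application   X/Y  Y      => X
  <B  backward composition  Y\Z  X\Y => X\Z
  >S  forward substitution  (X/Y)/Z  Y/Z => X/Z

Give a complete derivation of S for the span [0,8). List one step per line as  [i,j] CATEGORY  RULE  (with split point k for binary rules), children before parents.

[0,1] PP/S  lex  "this"
[1,2] S  lex  "every"
[0,2] PP  >  k=1
[2,3] N  lex  "no"
[3,4] (PP/NP)\N  lex  "cat"
[4,5] NP\(PP/NP)  lex  "from"
[3,5] NP\N  <B  k=4
[2,5] NP  <  k=3
[5,6] NP/S  lex  "idea"
[6,7] S\(NP/S)  lex  "quickly"
[5,7] S  <  k=6
[7,8] ((S\PP)\NP)\S  lex  "a"
[5,8] (S\PP)\NP  <  k=7
[2,8] S\PP  <  k=5
[0,8] S  <  k=2

[0,8] S   <
  [0,2] PP   >
    [0,1] "this" : PP/S
    [1,2] "every" : S
  [2,8] S\PP   <
    [2,5] NP   <
      [2,3] "no" : N
      [3,5] NP\N   <B
        [3,4] "cat" : (PP/NP)\N
        [4,5] "from" : NP\(PP/NP)
    [5,8] (S\PP)\NP   <
      [5,7] S   <
        [5,6] "idea" : NP/S
        [6,7] "quickly" : S\(NP/S)
      [7,8] "a" : ((S\PP)\NP)\S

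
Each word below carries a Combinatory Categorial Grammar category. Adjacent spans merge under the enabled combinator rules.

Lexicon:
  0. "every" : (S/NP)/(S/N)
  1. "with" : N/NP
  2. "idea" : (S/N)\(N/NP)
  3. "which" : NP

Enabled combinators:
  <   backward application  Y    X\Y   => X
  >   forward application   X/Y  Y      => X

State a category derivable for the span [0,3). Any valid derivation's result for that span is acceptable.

S/NP

[0,4] S   >
  [0,3] S/NP   >
    [0,1] "every" : (S/NP)/(S/N)
    [1,3] S/N   <
      [1,2] "with" : N/NP
      [2,3] "idea" : (S/N)\(N/NP)
  [3,4] "which" : NP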